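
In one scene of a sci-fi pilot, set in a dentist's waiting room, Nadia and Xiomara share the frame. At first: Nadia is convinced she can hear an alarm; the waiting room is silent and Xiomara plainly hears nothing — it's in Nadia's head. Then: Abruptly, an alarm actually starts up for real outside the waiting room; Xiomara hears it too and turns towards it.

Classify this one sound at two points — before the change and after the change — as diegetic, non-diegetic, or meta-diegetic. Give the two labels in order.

Before the change: only Nadia 'hears' it — imagined, in her mind → meta-diegetic.
After the change: now there's a real external source and Xiomara hears it too — in the story world → diegetic.

meta-diegetic, diegetic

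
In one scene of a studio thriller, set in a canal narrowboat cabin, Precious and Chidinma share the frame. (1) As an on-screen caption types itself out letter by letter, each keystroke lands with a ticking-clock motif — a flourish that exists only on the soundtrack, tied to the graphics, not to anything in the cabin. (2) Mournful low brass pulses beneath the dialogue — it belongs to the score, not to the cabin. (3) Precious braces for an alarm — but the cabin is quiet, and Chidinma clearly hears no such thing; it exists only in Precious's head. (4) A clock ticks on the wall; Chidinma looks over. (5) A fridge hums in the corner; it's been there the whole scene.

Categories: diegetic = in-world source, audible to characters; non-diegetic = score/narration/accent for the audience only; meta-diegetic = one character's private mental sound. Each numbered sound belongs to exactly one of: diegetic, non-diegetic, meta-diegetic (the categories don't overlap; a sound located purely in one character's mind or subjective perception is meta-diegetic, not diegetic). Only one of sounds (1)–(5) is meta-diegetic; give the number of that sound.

3

Sound (1): the caption isn't part of the story world, so neither is the sound tied to it, so non-diegetic.
Sound (2): it has no source in the story world and no character can hear it — it's underscore, so non-diegetic.
(3) is meta-diegetic: the sound is imagined by Precious; nothing in the story world is producing it and Chidinma can't hear it.
(4) an in-world source (a clock); characters could hear it → diegetic.
(5) ambient/room sound belonging to the story's physical space → diegetic.
Only (3) is meta-diegetic.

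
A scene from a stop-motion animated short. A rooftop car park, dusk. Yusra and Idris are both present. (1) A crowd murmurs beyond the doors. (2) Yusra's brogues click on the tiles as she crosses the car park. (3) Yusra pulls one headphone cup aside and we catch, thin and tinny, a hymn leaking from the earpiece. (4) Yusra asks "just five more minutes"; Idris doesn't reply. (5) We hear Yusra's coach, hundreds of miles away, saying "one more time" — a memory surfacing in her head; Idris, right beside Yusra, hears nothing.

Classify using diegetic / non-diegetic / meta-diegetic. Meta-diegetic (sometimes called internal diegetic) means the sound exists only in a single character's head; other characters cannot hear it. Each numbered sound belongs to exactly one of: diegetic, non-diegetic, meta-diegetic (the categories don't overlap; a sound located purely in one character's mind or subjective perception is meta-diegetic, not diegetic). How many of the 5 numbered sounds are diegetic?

(1) is diegetic: it's the actual ambient sound of the location.
(2) it's the physical sound of Yusra moving in the space → diegetic.
(3) is diegetic: the headphones are an on-screen source.
Sound (4): Yusra is a character speaking aloud in the scene, so diegetic.
Sound (5): the voice is a memory playing only inside Yusra's mind; Idris can't hear it, so meta-diegetic.
Diegetic: (1), (2), (3), (4) — that's 4.

4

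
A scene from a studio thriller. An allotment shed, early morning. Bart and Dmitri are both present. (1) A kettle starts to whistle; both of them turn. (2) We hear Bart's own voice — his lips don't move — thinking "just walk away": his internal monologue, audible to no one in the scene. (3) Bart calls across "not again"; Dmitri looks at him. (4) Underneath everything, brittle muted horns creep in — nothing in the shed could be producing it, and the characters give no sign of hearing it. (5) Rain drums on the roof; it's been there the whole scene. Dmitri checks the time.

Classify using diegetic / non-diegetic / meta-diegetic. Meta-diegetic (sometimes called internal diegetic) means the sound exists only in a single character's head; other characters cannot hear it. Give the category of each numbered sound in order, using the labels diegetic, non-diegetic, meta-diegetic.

diegetic, meta-diegetic, diegetic, non-diegetic, diegetic

Sound (1): an in-world source (a kettle); characters could hear it, so diegetic.
Sound (2): Bart's thought-voice: a private mental sound no other character can hear, so meta-diegetic.
(3) Bart is a character speaking aloud in the scene → diegetic.
Sound (4): nothing in the shed produces it and the characters don't hear it — pure soundtrack, so non-diegetic.
Sound (5): it's the actual ambient sound of the location, so diegetic.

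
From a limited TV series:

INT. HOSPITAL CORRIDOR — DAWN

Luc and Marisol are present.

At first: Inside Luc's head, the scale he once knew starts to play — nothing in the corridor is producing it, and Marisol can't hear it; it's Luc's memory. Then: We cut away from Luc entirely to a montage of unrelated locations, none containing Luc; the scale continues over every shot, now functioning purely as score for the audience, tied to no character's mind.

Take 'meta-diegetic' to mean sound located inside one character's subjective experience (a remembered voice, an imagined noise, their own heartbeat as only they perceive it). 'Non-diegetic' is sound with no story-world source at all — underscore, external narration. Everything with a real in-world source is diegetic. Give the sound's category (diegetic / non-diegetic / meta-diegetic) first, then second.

meta-diegetic, non-diegetic

First: the music lives inside Luc's mind alone; Marisol can't hear it → meta-diegetic.
Second: once it plays over shots Luc isn't in, detached from any character's subjectivity, it's conventional underscore → non-diegetic.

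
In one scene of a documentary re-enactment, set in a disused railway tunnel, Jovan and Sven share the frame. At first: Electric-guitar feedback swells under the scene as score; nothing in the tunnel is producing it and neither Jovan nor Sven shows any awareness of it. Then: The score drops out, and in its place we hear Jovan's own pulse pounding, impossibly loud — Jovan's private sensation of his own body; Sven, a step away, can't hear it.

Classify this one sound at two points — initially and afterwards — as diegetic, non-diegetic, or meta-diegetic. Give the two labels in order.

Initially: underscore with no in-world source, inaudible to the characters → non-diegetic.
Afterwards: the body sound is Jovan's subjective perception alone — Sven can't hear it → meta-diegetic.

non-diegetic, meta-diegetic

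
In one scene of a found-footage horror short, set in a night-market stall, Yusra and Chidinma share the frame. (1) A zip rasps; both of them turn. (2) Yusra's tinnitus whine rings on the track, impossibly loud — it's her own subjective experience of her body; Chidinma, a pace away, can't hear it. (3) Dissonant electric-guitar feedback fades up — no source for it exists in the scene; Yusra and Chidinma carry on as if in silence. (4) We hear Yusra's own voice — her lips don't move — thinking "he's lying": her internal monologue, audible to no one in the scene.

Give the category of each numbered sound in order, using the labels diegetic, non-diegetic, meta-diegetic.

diegetic, meta-diegetic, non-diegetic, meta-diegetic

Sound (1): the sound comes from a zip physically present in the location, so diegetic.
(2) is meta-diegetic: a subjective body sound — Yusra's private perception, inaudible to Chidinma.
(3) it has no source in the story world and no character can hear it — it's underscore → non-diegetic.
Sound (4): it's Yusra's unspoken thought, heard only by the audience via her subjectivity, so meta-diegetic.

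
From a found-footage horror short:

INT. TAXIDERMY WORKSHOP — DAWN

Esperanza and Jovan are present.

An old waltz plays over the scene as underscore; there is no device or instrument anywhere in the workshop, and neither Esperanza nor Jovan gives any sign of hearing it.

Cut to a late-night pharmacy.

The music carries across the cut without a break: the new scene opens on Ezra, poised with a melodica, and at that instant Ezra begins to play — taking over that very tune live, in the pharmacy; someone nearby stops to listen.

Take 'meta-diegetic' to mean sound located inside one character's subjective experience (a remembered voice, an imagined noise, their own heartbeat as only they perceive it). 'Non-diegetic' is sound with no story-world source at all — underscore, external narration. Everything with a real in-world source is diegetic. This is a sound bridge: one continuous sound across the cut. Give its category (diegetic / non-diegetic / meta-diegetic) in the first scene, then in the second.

non-diegetic, diegetic

Scene one: there's no in-world source anywhere and no character hears it — underscore for the audience only → non-diegetic.
Scene two: from the moment Ezra starts playing, the tune is being performed on a melodica inside the story world and another character hears it → diegetic.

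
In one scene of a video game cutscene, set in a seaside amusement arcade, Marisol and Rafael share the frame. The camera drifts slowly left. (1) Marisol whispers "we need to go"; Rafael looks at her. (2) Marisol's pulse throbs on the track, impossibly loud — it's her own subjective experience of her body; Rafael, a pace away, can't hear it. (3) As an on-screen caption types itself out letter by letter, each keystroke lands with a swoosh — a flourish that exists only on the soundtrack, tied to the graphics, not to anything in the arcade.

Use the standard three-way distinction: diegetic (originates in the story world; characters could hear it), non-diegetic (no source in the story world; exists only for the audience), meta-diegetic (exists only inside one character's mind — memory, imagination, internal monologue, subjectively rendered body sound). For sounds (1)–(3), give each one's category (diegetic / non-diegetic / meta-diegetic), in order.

(1) Marisol is a character speaking aloud in the scene → diegetic.
Sound (2): a subjective body sound — Marisol's private perception, inaudible to Rafael, so meta-diegetic.
Sound (3): it accompanies on-screen graphics, not anything inside the story world, so non-diegetic.

diegetic, meta-diegetic, non-diegetic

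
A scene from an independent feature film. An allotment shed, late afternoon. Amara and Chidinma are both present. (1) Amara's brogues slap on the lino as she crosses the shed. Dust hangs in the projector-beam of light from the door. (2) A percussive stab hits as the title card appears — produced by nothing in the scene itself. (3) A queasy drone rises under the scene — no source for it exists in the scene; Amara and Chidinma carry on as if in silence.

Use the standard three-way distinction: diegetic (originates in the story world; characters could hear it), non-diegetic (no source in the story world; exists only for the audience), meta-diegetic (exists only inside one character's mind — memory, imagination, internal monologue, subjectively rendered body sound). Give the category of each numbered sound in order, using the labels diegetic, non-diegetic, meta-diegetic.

(1) a character's body making contact with the set — an in-world sound → diegetic.
(2) is non-diegetic: an editorial stinger — it belongs to the cut, not the story world.
(3) nothing in the shed produces it and the characters don't hear it — pure soundtrack → non-diegetic.

diegetic, non-diegetic, non-diegetic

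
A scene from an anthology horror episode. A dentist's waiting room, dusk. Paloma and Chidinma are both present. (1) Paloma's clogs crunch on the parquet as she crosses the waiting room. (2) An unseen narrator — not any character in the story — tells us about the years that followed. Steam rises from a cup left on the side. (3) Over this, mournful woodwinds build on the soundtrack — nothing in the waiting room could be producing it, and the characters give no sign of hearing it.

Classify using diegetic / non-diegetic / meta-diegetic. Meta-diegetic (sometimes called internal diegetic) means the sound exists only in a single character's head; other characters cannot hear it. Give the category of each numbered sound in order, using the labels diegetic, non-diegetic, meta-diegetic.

Sound (1): Paloma's footsteps are produced in the story world, so diegetic.
Sound (2): the narrator exists outside the story world, addressing only the audience, so non-diegetic.
Sound (3): nothing in the waiting room produces it and the characters don't hear it — pure soundtrack, so non-diegetic.

diegetic, non-diegetic, non-diegetic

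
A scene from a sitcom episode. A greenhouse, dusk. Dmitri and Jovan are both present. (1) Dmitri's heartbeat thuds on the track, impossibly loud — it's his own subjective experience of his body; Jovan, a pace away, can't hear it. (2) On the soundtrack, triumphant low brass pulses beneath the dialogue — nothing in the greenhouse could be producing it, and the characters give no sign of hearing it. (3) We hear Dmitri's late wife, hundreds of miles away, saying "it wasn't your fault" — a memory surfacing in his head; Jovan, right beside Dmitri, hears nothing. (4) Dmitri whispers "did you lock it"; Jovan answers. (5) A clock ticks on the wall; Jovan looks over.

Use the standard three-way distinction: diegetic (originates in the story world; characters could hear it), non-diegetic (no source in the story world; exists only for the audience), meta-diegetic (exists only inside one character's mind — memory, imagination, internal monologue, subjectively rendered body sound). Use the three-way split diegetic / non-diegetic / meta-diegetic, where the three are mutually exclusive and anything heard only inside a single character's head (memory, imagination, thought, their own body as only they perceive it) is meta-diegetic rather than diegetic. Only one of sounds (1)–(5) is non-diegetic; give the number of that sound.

2

Sound (1): point-of-audition from inside Dmitri's body; not a sound in the room, so meta-diegetic.
(2) is non-diegetic: nothing in the greenhouse produces it and the characters don't hear it — pure soundtrack.
Sound (3): a remembered line, private to Dmitri — not present in the room, not audible to Jovan, so meta-diegetic.
(4) spoken by a character present in the story world → diegetic.
(5) a clock is a real object/event in the scene's world → diegetic.
Only (2) is non-diegetic.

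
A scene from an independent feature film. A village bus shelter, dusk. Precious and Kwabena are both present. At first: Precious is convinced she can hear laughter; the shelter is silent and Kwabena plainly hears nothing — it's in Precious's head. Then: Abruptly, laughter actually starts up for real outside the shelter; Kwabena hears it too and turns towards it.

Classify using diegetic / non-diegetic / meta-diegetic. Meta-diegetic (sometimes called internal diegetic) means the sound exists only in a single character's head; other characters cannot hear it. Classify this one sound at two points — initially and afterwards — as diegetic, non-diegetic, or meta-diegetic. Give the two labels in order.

Initially: only Precious 'hears' it — imagined, in her mind → meta-diegetic.
Afterwards: now there's a real external source and Kwabena hears it too — in the story world → diegetic.

meta-diegetic, diegetic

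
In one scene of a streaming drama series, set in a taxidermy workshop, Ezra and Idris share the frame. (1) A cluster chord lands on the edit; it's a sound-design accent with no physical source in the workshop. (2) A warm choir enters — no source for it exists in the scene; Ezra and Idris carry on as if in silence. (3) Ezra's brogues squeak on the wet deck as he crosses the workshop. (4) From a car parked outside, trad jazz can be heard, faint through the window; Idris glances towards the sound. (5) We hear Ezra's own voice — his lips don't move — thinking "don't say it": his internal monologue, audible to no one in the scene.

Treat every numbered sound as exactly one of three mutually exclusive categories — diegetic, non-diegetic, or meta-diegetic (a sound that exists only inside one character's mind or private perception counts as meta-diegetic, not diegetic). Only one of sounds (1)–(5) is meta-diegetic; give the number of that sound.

5

(1) is non-diegetic: nothing in the scene produces it; it's an accent added for the audience.
(2) nothing in the workshop produces it and the characters don't hear it — pure soundtrack → non-diegetic.
(3) Ezra's footsteps are produced in the story world → diegetic.
Sound (4): the music has an off-screen but real-world source and a character hears it, so diegetic.
Sound (5): Ezra's thought-voice: a private mental sound no other character can hear, so meta-diegetic.
Only (5) is meta-diegetic.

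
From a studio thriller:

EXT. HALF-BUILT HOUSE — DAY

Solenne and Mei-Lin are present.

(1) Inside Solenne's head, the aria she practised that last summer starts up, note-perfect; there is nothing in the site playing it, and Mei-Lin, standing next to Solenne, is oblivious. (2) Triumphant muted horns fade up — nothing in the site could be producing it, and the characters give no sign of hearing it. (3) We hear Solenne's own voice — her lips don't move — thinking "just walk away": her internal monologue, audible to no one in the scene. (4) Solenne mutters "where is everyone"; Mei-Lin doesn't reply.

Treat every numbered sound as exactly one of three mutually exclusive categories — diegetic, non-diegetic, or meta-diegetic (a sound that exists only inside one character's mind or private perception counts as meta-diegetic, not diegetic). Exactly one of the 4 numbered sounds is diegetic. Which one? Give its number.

Sound (1): remembered music, private to Solenne — Mei-Lin is oblivious because it isn't in the room, so meta-diegetic.
(2) is non-diegetic: it has no source in the story world and no character can hear it — it's underscore.
(3) is meta-diegetic: it's Solenne's unspoken thought, heard only by the audience via her subjectivity.
Sound (4): Solenne is a character speaking aloud in the scene, so diegetic.
Only (4) is diegetic.

4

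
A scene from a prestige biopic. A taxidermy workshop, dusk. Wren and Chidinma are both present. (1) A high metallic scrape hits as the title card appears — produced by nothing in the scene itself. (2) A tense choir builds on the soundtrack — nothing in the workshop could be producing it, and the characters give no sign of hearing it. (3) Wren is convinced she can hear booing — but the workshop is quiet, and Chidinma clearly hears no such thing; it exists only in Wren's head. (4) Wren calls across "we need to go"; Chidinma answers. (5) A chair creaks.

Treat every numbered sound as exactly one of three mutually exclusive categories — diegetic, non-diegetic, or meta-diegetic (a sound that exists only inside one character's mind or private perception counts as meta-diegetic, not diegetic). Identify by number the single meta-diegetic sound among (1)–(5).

3

(1) is non-diegetic: an editorial stinger — it belongs to the cut, not the story world.
(2) is non-diegetic: it has no source in the story world and no character can hear it — it's underscore.
(3) Wren alone 'hears' it — an imagined sound, not present in the space → meta-diegetic.
Sound (4): Wren is a character speaking aloud in the scene, so diegetic.
(5) a chair is a real object/event in the scene's world → diegetic.
Only (3) is meta-diegetic.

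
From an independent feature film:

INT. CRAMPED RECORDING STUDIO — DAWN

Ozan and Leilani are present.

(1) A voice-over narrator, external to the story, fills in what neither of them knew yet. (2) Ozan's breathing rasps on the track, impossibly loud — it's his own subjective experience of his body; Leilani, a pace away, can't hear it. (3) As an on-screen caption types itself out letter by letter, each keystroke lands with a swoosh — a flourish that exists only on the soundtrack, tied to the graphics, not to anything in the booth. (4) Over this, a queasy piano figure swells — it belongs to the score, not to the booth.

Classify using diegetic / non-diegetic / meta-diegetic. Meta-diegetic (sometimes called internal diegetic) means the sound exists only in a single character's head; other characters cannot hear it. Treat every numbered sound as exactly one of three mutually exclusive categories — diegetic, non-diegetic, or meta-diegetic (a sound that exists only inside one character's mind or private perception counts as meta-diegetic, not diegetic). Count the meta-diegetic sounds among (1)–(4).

(1) external voice-over — not a character, not heard by anyone in the scene → non-diegetic.
(2) is meta-diegetic: point-of-audition from inside Ozan's body; not a sound in the room.
(3) the caption isn't part of the story world, so neither is the sound tied to it → non-diegetic.
(4) is non-diegetic: nothing in the booth produces it and the characters don't hear it — pure soundtrack.
Meta-diegetic: (2) — that's 1.

1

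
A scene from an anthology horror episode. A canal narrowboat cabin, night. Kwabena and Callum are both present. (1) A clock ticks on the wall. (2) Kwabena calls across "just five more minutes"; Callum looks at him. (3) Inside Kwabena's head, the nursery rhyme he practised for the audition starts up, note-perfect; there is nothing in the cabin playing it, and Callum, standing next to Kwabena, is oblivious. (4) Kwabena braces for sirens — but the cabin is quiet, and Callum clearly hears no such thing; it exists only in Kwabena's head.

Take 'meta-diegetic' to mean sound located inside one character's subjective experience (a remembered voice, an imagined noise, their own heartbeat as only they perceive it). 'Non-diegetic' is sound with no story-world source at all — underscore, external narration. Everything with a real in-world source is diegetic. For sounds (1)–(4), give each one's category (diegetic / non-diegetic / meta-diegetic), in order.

diegetic, diegetic, meta-diegetic, meta-diegetic

(1) the sound comes from a clock physically present in the location → diegetic.
Sound (2): spoken by a character present in the story world, so diegetic.
Sound (3): remembered music, private to Kwabena — Callum is oblivious because it isn't in the room, so meta-diegetic.
(4) is meta-diegetic: Kwabena alone 'hears' it — an imagined sound, not present in the space.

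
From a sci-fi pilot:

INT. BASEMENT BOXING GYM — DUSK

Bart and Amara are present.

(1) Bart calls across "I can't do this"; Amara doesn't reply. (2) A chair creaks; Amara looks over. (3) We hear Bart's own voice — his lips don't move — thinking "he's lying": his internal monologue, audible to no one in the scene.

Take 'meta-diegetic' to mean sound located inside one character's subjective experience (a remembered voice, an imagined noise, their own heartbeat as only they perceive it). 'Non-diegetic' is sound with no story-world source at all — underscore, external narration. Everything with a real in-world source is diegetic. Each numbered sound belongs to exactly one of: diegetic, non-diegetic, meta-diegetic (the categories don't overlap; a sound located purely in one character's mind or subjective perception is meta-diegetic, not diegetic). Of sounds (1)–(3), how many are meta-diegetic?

1

(1) is diegetic: spoken by a character present in the story world.
Sound (2): an in-world source (a chair); characters could hear it, so diegetic.
(3) is meta-diegetic: internal monologue — inside Bart's mind, not spoken into the scene.
Meta-diegetic: (3) — that's 1.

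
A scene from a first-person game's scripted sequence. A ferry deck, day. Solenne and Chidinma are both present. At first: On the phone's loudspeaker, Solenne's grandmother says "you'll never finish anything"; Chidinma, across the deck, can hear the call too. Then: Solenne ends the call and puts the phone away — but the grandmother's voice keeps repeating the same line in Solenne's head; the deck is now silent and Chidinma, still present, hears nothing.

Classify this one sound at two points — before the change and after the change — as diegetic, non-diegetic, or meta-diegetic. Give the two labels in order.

diegetic, meta-diegetic

Before the change: the loudspeaker is an in-world source; both Solenne and Chidinma hear the call → diegetic.
After the change: with the phone off, the voice continues only as Solenne's private mental replay — Chidinma can't hear it → meta-diegetic.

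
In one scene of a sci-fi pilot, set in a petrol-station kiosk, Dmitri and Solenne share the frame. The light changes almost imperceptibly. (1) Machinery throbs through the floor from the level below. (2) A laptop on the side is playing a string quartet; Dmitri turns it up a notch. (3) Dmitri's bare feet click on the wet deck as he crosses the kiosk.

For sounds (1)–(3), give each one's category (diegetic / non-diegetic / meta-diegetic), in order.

(1) is diegetic: ambient/room sound belonging to the story's physical space.
Sound (2): the music comes from an on-screen device that Dmitri responds to, so diegetic.
(3) is diegetic: it's the physical sound of Dmitri moving in the space.

diegetic, diegetic, diegetic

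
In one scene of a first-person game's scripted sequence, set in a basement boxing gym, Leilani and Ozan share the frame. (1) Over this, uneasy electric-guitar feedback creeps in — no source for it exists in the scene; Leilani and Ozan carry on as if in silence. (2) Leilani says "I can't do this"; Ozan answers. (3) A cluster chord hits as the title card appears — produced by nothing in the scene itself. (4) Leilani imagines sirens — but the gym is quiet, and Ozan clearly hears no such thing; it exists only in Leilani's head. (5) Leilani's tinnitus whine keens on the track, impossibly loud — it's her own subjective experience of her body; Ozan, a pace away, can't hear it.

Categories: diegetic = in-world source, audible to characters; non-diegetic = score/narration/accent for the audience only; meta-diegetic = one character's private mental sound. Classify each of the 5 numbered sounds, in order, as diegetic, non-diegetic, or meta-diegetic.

non-diegetic, diegetic, non-diegetic, meta-diegetic, meta-diegetic

(1) it has no source in the story world and no character can hear it — it's underscore → non-diegetic.
(2) on-screen dialogue — Leilani speaks and Ozan is there to hear → diegetic.
(3) it's a sound-design accent with no in-world source; no one in the scene can hear it → non-diegetic.
Sound (4): the sound is imagined by Leilani; nothing in the story world is producing it and Ozan can't hear it, so meta-diegetic.
(5) is meta-diegetic: it's Leilani's internal bodily sensation rendered as sound; only Leilani 'hears' it.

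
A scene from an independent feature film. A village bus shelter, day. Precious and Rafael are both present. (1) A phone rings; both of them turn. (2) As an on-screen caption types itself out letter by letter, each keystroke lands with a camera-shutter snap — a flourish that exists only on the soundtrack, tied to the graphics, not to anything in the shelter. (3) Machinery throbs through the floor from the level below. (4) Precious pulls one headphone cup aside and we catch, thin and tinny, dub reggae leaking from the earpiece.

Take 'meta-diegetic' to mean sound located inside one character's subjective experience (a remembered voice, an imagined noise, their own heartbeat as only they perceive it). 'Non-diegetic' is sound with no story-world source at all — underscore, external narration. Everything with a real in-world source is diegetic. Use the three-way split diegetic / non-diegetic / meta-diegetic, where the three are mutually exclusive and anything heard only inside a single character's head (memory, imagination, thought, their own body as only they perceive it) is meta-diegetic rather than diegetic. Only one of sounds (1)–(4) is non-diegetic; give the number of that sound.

2

(1) is diegetic: a phone is a real object/event in the scene's world.
Sound (2): it accompanies on-screen graphics, not anything inside the story world, so non-diegetic.
Sound (3): it's the actual ambient sound of the location, so diegetic.
(4) is diegetic: it's leaking from a physical pair of headphones in the scene.
Only (2) is non-diegetic.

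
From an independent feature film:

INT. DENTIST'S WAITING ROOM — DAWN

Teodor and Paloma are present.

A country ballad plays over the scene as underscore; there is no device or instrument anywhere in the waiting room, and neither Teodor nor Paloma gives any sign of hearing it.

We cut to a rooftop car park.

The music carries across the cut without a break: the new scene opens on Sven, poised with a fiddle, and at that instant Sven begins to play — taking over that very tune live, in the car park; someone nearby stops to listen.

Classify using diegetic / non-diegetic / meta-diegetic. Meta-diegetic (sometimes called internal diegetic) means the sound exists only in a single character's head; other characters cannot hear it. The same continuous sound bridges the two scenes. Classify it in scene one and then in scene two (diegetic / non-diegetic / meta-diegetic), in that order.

non-diegetic, diegetic

Scene one: there's no in-world source anywhere and no character hears it — underscore for the audience only → non-diegetic.
Scene two: from the moment Sven starts playing, the tune is being performed on a fiddle inside the story world and another character hears it → diegetic.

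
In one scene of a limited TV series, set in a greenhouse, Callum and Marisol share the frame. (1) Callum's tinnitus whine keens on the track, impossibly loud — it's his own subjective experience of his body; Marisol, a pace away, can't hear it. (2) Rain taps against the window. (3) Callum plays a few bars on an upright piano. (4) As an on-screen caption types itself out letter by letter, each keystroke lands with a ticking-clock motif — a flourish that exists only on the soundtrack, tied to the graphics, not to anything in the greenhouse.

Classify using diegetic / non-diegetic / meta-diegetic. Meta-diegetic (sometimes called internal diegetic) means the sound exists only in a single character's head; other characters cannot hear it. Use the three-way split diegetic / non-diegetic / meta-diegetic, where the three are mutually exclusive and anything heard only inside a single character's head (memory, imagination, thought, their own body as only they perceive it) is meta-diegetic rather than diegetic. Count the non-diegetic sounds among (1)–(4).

Sound (1): it's Callum's internal bodily sensation rendered as sound; only Callum 'hears' it, so meta-diegetic.
Sound (2): ambient/room sound belonging to the story's physical space, so diegetic.
Sound (3): a character is playing an upright piano on screen, so diegetic.
Sound (4): sound married to a title/caption — outside the diegesis by definition, so non-diegetic.
Non-diegetic: (4) — that's 1.

1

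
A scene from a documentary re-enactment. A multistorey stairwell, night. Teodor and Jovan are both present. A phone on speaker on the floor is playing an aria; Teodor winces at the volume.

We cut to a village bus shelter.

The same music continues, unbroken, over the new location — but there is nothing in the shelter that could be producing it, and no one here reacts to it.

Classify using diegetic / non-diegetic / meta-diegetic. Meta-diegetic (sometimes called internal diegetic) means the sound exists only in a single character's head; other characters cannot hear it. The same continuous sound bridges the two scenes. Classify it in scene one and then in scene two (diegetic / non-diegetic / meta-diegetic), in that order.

Scene one: a phone on speaker is an on-screen source and Teodor reacts to it → diegetic.
Scene two: there is no source in the shelter and no one hears it — it's now underscore → non-diegetic.

diegetic, non-diegetic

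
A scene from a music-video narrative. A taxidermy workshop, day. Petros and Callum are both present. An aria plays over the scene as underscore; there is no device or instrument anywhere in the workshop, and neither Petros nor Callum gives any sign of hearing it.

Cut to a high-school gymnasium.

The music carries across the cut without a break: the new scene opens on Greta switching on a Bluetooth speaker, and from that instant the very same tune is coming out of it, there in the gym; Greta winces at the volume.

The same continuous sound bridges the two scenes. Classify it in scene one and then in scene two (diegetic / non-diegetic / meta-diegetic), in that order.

non-diegetic, diegetic

Scene one: there's no in-world source anywhere and no character hears it — underscore for the audience only → non-diegetic.
Scene two: once Greta turns on a Bluetooth speaker, the music has a real source in the story world and Greta reacts to it → diegetic.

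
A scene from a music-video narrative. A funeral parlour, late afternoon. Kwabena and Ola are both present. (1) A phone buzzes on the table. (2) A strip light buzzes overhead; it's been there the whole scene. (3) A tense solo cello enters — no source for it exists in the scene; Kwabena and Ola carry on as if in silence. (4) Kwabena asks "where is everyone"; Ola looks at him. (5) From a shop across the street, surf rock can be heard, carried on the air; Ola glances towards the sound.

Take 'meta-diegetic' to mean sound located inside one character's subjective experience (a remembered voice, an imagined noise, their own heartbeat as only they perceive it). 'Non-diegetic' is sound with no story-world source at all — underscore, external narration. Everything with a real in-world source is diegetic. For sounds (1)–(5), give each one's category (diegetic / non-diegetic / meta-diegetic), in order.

(1) is diegetic: a phone is a real object/event in the scene's world.
Sound (2): ambient/room sound belonging to the story's physical space, so diegetic.
(3) is non-diegetic: score with no on-screen or off-screen source; it exists for the audience alone.
(4) Kwabena is a character speaking aloud in the scene → diegetic.
(5) is diegetic: it's coming from a shop across the street — a location within the story world — and Ola reacts.

diegetic, diegetic, non-diegetic, diegetic, diegetic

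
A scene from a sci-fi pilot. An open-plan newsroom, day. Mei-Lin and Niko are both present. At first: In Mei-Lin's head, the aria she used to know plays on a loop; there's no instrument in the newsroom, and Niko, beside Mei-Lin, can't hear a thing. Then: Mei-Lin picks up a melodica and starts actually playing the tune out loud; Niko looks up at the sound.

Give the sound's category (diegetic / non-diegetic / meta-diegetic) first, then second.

meta-diegetic, diegetic

First: the tune exists only as Mei-Lin's private memory; Niko can't hear it → meta-diegetic.
Second: Mei-Lin is now producing it live on a melodica, in the room, and Niko hears it → diegetic.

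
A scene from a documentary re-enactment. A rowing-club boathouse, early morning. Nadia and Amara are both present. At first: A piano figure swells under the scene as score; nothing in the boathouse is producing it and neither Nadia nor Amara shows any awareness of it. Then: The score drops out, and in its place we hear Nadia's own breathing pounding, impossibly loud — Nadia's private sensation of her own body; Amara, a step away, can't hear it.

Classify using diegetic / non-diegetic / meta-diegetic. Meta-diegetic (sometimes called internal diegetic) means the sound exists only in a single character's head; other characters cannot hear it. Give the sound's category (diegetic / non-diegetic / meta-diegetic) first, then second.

First: underscore with no in-world source, inaudible to the characters → non-diegetic.
Second: the body sound is Nadia's subjective perception alone — Amara can't hear it → meta-diegetic.

non-diegetic, meta-diegetic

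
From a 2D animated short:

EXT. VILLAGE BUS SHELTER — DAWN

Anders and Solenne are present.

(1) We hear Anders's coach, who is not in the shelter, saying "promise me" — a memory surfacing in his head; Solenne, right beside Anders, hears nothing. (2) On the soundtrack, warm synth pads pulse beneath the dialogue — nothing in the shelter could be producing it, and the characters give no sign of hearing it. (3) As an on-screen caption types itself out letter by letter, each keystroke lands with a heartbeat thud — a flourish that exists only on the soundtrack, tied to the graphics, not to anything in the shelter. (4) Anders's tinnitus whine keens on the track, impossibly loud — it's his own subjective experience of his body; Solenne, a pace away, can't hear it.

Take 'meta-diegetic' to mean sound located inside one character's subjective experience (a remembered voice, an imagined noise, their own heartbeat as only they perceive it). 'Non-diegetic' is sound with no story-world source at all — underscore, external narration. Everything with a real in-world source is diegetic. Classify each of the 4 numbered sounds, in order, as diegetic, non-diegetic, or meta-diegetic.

meta-diegetic, non-diegetic, non-diegetic, meta-diegetic

(1) it's Anders's recollection rendered as sound; the other character can't hear it → meta-diegetic.
Sound (2): score with no on-screen or off-screen source; it exists for the audience alone, so non-diegetic.
(3) is non-diegetic: the caption isn't part of the story world, so neither is the sound tied to it.
(4) point-of-audition from inside Anders's body; not a sound in the room → meta-diegetic.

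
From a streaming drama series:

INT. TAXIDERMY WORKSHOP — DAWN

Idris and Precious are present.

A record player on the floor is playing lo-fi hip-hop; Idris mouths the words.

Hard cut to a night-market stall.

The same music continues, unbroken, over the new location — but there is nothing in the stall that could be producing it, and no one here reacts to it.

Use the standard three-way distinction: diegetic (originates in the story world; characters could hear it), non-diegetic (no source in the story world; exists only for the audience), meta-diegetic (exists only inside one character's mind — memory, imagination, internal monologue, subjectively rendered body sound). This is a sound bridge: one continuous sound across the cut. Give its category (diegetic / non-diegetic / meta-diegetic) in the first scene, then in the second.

Scene one: a record player is an on-screen source and Idris reacts to it → diegetic.
Scene two: there is no source in the stall and no one hears it — it's now underscore → non-diegetic.

diegetic, non-diegetic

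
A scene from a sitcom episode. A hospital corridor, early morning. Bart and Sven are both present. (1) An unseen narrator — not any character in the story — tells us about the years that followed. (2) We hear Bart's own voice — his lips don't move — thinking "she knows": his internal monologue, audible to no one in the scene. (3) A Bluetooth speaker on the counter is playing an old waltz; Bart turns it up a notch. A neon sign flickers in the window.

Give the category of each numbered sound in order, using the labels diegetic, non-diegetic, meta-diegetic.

non-diegetic, meta-diegetic, diegetic

Sound (1): commentary laid over the scene from outside the fiction, so non-diegetic.
(2) internal monologue — inside Bart's mind, not spoken into the scene → meta-diegetic.
Sound (3): source music from a Bluetooth speaker, which exists in the story world, so diegetic.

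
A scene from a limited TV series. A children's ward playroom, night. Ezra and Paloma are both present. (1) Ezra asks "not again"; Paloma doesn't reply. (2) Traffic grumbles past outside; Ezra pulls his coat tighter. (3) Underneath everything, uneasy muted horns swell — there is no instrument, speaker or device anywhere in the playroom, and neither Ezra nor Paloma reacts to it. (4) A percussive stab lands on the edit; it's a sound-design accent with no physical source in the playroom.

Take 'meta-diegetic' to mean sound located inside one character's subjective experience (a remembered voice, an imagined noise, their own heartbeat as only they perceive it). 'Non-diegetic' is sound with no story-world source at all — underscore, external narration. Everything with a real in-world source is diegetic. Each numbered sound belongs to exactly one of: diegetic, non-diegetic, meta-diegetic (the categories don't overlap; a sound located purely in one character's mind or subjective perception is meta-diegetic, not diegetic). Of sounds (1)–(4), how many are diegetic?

2

(1) is diegetic: on-screen dialogue — Ezra speaks and Paloma is there to hear.
Sound (2): ambient/room sound belonging to the story's physical space, so diegetic.
Sound (3): nothing in the playroom produces it and the characters don't hear it — pure soundtrack, so non-diegetic.
Sound (4): nothing in the scene produces it; it's an accent added for the audience, so non-diegetic.
Diegetic: (1), (2) — that's 2.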